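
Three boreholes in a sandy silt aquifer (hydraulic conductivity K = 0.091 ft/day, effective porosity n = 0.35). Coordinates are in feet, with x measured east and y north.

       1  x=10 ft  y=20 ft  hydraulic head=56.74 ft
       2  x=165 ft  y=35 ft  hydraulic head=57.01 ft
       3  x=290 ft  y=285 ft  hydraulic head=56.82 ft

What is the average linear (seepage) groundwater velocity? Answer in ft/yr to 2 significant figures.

Differences from 1: to 2 (Δx, Δy, Δh) = (155, 15, +0.27); to 3 = (280, 265, +0.08).
Determinant of the coordinate differences = 155·265 − 280·15 = 36875.
∂h/∂x = [(+0.27)·265 − (+0.08)·15] / 36875 = +0.001908
∂h/∂y = [155·(+0.08) − 280·(+0.27)] / 36875 = -0.001714
|∇h| = √(0.001908² + -0.001714²) = 0.002565
Seepage velocity v = K·i/n = 0.091 × 0.002565 / 0.35 = 0.0006669 ft/day = 0.2436 ft/yr.

0.24 ft/yr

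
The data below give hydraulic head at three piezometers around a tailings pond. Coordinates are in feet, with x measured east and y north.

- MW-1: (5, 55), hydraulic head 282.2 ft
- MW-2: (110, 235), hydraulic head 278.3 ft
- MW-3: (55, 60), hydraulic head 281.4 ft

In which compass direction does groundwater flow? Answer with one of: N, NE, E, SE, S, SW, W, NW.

With h = a·x + b·y + c and MW-1 as origin, the differences give:
  105·a + 180·b = -3.9
  50·a + 5·b = -0.8
Eliminate b (×5 and ×180, subtract): -8475·a = 124.50 → a = ∂h/∂x = -0.01469
Back-substitute: b = ∂h/∂y = -0.01310.
Flow = −∇h = (+0.01469 east, +0.01310 north), which points northeast.

NE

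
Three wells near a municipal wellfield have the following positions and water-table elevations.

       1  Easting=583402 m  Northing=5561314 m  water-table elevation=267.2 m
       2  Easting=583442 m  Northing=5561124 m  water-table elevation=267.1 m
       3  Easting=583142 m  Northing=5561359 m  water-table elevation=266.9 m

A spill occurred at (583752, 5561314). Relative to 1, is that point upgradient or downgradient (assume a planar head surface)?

upgradient

With h = a·x + b·y + c and 1 as origin, the differences give:
  40·a + (-190)·b = -0.1
  (-260)·a + 45·b = -0.3
Eliminate b (×45 and ×(-190), subtract): -47600·a = -61.50 → a = ∂h/∂x = +0.001292
Back-substitute: b = ∂h/∂y = +0.0007983.
Head at (583752, 5561314) = 267.2 + (+0.001292)·(350) + (+0.0007983)·(0) = 267.65 m.
That is higher than the 267.2 m at 1, so the point is upgradient.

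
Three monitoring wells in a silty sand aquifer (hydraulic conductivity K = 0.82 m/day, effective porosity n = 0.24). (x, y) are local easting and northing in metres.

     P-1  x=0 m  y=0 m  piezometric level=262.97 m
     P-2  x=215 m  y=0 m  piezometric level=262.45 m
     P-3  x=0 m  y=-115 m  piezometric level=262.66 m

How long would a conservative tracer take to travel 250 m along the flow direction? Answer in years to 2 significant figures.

55 years

∂h/∂x = (262.45 − 262.97) / (215 − 0) = -0.002419
∂h/∂y = (262.66 − 262.97) / (-115 − 0) = +0.002696
|∇h| = √(-0.002419² + 0.002696²) = 0.003622
Seepage velocity v = K·i/n = 0.82 × 0.003622 / 0.24 = 0.01238 m/day.
t = 250 / 0.01238 = 2.019e+04 days = 55.3 years.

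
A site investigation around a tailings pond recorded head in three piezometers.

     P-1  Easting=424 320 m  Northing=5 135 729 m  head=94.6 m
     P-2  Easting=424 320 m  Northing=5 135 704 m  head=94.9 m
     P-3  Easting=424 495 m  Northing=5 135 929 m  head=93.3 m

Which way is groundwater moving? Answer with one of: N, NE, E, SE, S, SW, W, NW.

NW

Differences from P-1: to P-2 (Δx, Δy, Δh) = (0, -25, +0.3); to P-3 = (175, 200, -1.3).
Solve a·Δx + b·Δy = Δh: det = 0·200 − 175·(-25) = 4375.
∂h/∂x = [(+0.3)·200 − (-1.3)·(-25)] / 4375 = +0.006286
∂h/∂y = [0·(-1.3) − 175·(+0.3)] / 4375 = -0.01200
Flow = −∇h = (-0.006286 east, +0.01200 north), which points northwest.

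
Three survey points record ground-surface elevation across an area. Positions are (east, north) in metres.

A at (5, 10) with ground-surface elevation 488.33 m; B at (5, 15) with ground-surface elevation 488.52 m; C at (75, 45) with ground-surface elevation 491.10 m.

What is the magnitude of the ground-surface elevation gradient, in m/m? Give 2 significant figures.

0.043 m/m

Differences from A: to B (Δx, Δy, Δh) = (0, 5, +0.19); to C = (70, 35, +2.77).
Determinant of the coordinate differences = 0·35 − 70·5 = -350.
∂z/∂x = [(+0.19)·35 − (+2.77)·5] / -350 = +0.02057
∂z/∂y = [0·(+2.77) − 70·(+0.19)] / -350 = +0.03800
|∇f| = √(0.02057² + 0.03800²) = 0.04321 m/m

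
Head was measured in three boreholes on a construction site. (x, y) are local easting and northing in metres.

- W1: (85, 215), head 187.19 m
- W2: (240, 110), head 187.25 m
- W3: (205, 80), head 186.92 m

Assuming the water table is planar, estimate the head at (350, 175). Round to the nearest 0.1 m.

With h = a·x + b·y + c and W1 as origin, the differences give:
  155·a + (-105)·b = +0.06
  120·a + (-135)·b = -0.27
Eliminate b (×(-135) and ×(-105), subtract): -8325·a = -36.450 → a = ∂h/∂x = +0.004378
Back-substitute: b = ∂h/∂y = +0.005892.
h(350, 175) = 187.19 + (+0.004378)·(265) + (+0.005892)·(-40) = 187.19 +1.160 -0.236 = 188.115 m.

188.1 m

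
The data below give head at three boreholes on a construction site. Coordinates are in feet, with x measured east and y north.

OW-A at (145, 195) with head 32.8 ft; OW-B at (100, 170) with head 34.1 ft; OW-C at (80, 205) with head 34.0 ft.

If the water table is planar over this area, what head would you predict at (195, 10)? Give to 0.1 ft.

Differences from OW-A: to OW-B (Δx, Δy, Δh) = (-45, -25, +1.3); to OW-C = (-65, 10, +1.2).
Solve a·Δx + b·Δy = Δh: det = (-45)·10 − (-65)·(-25) = -2075.
∂h/∂x = [(+1.3)·10 − (+1.2)·(-25)] / -2075 = -0.02072
∂h/∂y = [(-45)·(+1.2) − (-65)·(+1.3)] / -2075 = -0.01470
h(195, 10) = 32.8 + (-0.02072)·(50) + (-0.01470)·(-185) = 32.8 -1.036 +2.719 = 34.483 ft.

34.5 ft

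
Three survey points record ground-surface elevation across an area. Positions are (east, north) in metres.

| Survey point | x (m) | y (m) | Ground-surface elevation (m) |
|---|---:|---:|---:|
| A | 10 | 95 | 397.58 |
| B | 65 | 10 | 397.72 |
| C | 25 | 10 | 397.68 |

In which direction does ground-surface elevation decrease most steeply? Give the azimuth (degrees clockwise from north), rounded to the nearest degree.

Differences from A: to B (Δx, Δy, Δh) = (55, -85, +0.14); to C = (15, -85, +0.10).
Solve a·Δx + b·Δy = Δz: det = 55·(-85) − 15·(-85) = -3400.
∂z/∂x = [(+0.14)·(-85) − (+0.10)·(-85)] / -3400 = +0.001000
∂z/∂y = [55·(+0.10) − 15·(+0.14)] / -3400 = -0.001000
Steepest decrease is along −∇f: components (-0.001000 E, +0.001000 N).
Azimuth = atan2(-0.001000, +0.001000) = 315.0° ≈ 315°.

315°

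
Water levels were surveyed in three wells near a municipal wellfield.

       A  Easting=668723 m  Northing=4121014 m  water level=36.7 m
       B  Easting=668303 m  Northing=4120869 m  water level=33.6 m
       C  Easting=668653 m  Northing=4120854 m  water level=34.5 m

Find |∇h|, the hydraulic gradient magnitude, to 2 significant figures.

0.013

Three-point gradient (reference A): Δ to B = (-420, -145, -3.1), Δ to C = (-70, -160, -2.2).
∂h/∂x = +0.003103, ∂h/∂y = +0.01239 (det = 57050).
|∇h| = √(0.003103² + 0.01239²) = 0.01277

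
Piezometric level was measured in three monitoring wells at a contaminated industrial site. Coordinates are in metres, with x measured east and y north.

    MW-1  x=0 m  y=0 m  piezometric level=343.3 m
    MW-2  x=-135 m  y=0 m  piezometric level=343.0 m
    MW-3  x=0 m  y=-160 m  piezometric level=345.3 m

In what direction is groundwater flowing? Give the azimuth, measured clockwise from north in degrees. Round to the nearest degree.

∂h/∂x = (343.0 − 343.3) / (-135 − 0) = +0.002222
∂h/∂y = (345.3 − 343.3) / (-160 − 0) = -0.01250
Flow direction (−∇h) has components (-0.002222 E, +0.01250 N).
Azimuth = atan2(E, N) = atan2(-0.002222, +0.01250) = 349.9° ≈ 350°.

350°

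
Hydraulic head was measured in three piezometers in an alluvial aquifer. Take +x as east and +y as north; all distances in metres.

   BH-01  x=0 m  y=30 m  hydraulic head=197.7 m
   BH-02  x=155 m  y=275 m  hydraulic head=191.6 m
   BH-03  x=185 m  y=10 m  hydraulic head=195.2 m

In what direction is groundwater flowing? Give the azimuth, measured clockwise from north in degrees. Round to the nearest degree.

With h = a·x + b·y + c and BH-01 as origin, the differences give:
  155·a + 245·b = -6.1
  185·a + (-20)·b = -2.5
Eliminate b (×(-20) and ×245, subtract): -48425·a = 734.50 → a = ∂h/∂x = -0.01517
Back-substitute: b = ∂h/∂y = -0.01530.
Flow direction (−∇h) has components (+0.01517 E, +0.01530 N).
Azimuth = atan2(E, N) = atan2(+0.01517, +0.01530) = 44.7° ≈ 045°.

045°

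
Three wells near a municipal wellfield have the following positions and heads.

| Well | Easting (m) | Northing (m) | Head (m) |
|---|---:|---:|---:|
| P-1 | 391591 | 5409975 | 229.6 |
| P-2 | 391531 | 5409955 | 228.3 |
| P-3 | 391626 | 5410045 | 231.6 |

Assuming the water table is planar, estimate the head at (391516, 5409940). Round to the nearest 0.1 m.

Differences from P-1: to P-2 (Δx, Δy, Δh) = (-60, -20, -1.3); to P-3 = (35, 70, +2.0).
Determinant of the coordinate differences = (-60)·70 − 35·(-20) = -3500.
∂h/∂x = [(-1.3)·70 − (+2.0)·(-20)] / -3500 = +0.01457
∂h/∂y = [(-60)·(+2.0) − 35·(-1.3)] / -3500 = +0.02129
h(391516, 5409940) = 229.6 + (+0.01457)·(-75) + (+0.02129)·(-35) = 229.6 -1.093 -0.745 = 227.762 m.

227.8 m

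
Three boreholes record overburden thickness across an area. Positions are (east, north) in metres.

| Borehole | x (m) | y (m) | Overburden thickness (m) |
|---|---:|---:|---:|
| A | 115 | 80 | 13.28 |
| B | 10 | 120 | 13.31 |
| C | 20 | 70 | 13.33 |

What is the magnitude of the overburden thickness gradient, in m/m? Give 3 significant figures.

0.000685 m/m

Three-point gradient (reference A): Δ to B = (-105, 40, +0.03), Δ to C = (-95, -10, +0.05).
∂d/∂x = -0.0004742, ∂d/∂y = -0.0004948 (det = 4850).
|∇f| = √(-0.0004742² + -0.0004948²) = 0.0006853 m/m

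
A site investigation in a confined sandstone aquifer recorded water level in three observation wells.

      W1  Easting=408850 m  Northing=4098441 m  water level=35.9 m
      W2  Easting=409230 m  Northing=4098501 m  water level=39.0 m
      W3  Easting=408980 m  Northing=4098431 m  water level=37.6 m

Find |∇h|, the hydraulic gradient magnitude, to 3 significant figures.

Three-point gradient (reference W1): Δ to W2 = (380, 60, +3.1), Δ to W3 = (130, -10, +1.7).
∂h/∂x = +0.01147, ∂h/∂y = -0.02095 (det = -11600).
|∇h| = √(0.01147² + -0.02095²) = 0.02388

0.0239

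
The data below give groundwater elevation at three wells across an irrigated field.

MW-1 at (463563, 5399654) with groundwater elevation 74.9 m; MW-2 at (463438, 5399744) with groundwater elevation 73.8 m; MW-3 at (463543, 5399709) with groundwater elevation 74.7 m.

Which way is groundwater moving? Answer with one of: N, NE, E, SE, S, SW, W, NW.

Differences from MW-1: to MW-2 (Δx, Δy, Δh) = (-125, 90, -1.1); to MW-3 = (-20, 55, -0.2).
Determinant of the coordinate differences = (-125)·55 − (-20)·90 = -5075.
∂h/∂x = [(-1.1)·55 − (-0.2)·90] / -5075 = +0.008374
∂h/∂y = [(-125)·(-0.2) − (-20)·(-1.1)] / -5075 = -0.0005911
Flow = −∇h = (-0.008374 east, +0.0005911 north), which points west.

W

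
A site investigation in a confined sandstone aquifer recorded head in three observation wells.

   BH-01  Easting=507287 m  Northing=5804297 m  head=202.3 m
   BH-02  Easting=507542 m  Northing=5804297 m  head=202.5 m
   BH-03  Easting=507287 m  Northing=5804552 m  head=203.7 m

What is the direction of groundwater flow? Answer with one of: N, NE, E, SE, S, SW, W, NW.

∂h/∂x = (202.5 − 202.3) / (507542 − 507287) = +0.0007843
∂h/∂y = (203.7 − 202.3) / (5804552 − 5804297) = +0.005490
Flow = −∇h = (-0.0007843 east, -0.005490 north), which points south.

S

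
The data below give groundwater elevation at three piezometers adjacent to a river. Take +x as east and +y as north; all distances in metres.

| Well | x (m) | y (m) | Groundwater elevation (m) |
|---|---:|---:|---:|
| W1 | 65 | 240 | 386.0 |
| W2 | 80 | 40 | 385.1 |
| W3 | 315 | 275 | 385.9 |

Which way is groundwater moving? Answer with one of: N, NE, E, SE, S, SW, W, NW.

S

Taking W1 as reference: W2−W1 = (15, -200, -0.9); W3−W1 = (250, 35, -0.1).
Solve a·Δx + b·Δy = Δh: det = 15·35 − 250·(-200) = 50525.
∂h/∂x = [(-0.9)·35 − (-0.1)·(-200)] / 50525 = -0.001019
∂h/∂y = [15·(-0.1) − 250·(-0.9)] / 50525 = +0.004424
Flow = −∇h = (+0.001019 east, -0.004424 north), which points south.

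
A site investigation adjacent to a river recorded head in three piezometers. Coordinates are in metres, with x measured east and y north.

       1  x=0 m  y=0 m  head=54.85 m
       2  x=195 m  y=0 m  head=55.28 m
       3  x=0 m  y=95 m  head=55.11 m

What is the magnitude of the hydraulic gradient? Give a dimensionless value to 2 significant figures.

∂h/∂x = (55.28 − 54.85) / (195 − 0) = +0.002205
∂h/∂y = (55.11 − 54.85) / (95 − 0) = +0.002737
|∇h| = √(0.002205² + 0.002737²) = 0.003515

0.0035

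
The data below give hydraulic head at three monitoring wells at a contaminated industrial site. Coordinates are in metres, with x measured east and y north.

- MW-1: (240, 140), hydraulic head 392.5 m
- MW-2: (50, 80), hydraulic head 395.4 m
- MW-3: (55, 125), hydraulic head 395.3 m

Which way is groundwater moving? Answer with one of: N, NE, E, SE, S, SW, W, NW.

Taking MW-1 as reference: MW-2−MW-1 = (-190, -60, +2.9); MW-3−MW-1 = (-185, -15, +2.8).
Determinant of the coordinate differences = (-190)·(-15) − (-185)·(-60) = -8250.
∂h/∂x = [(+2.9)·(-15) − (+2.8)·(-60)] / -8250 = -0.01509
∂h/∂y = [(-190)·(+2.8) − (-185)·(+2.9)] / -8250 = -0.0005455
Flow = −∇h = (+0.01509 east, +0.0005455 north), which points east.

E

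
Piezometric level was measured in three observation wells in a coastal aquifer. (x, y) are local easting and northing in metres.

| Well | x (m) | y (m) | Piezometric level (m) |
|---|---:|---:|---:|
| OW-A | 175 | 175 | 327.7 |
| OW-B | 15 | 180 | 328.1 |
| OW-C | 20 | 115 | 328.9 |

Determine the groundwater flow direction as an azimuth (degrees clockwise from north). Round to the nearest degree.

Differences from OW-A: to OW-B (Δx, Δy, Δh) = (-160, 5, +0.4); to OW-C = (-155, -60, +1.2).
Determinant of the coordinate differences = (-160)·(-60) − (-155)·5 = 10375.
∂h/∂x = [(+0.4)·(-60) − (+1.2)·5] / 10375 = -0.002892
∂h/∂y = [(-160)·(+1.2) − (-155)·(+0.4)] / 10375 = -0.01253
Flow direction (−∇h) has components (+0.002892 E, +0.01253 N).
Azimuth = atan2(E, N) = atan2(+0.002892, +0.01253) = 13.0° ≈ 013°.

013°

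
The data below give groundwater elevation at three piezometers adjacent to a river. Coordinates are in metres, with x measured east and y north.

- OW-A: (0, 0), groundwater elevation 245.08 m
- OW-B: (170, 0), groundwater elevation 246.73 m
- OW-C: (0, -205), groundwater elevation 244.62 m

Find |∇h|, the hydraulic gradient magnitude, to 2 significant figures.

0.0100

∂h/∂x = (246.73 − 245.08) / (170 − 0) = +0.009706
∂h/∂y = (244.62 − 245.08) / (-205 − 0) = +0.002244
|∇h| = √(0.009706² + 0.002244²) = 0.009962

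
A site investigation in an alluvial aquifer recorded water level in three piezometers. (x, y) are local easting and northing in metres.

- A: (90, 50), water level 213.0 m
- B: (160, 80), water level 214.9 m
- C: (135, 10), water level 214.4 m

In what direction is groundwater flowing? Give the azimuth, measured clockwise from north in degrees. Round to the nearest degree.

Taking A as reference: B−A = (70, 30, +1.9); C−A = (45, -40, +1.4).
Determinant of the coordinate differences = 70·(-40) − 45·30 = -4150.
∂h/∂x = [(+1.9)·(-40) − (+1.4)·30] / -4150 = +0.02843
∂h/∂y = [70·(+1.4) − 45·(+1.9)] / -4150 = -0.003012
Flow direction (−∇h) has components (-0.02843 E, +0.003012 N).
Azimuth = atan2(E, N) = atan2(-0.02843, +0.003012) = 276.0° ≈ 276°.

276°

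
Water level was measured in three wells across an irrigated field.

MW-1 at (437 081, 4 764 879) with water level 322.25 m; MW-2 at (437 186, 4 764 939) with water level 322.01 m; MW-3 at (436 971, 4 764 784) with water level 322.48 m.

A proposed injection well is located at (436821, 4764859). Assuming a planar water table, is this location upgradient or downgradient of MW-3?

upgradient

With h = a·x + b·y + c and MW-1 as origin, the differences give:
  105·a + 60·b = -0.24
  (-110)·a + (-95)·b = +0.23
Eliminate b (×(-95) and ×60, subtract): -3375·a = 9.000 → a = ∂h/∂x = -0.002667
Back-substitute: b = ∂h/∂y = +0.0006667.
Head at (436821, 4764859) = 322.25 + (-0.002667)·(-260) + (+0.0006667)·(-20) = 322.93 m.
That is higher than the 322.48 m at MW-3, so the point is upgradient.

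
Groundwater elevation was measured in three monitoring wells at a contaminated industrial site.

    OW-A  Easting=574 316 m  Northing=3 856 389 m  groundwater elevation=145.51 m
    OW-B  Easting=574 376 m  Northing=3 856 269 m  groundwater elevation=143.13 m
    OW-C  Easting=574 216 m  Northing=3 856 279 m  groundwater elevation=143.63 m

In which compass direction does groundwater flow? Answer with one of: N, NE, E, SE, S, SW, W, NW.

With h = a·x + b·y + c and OW-A as origin, the differences give:
  60·a + (-120)·b = -2.38
  (-100)·a + (-110)·b = -1.88
Eliminate b (×(-110) and ×(-120), subtract): -18600·a = 36.200 → a = ∂h/∂x = -0.001946
Back-substitute: b = ∂h/∂y = +0.01886.
Flow = −∇h = (+0.001946 east, -0.01886 north), which points south.

S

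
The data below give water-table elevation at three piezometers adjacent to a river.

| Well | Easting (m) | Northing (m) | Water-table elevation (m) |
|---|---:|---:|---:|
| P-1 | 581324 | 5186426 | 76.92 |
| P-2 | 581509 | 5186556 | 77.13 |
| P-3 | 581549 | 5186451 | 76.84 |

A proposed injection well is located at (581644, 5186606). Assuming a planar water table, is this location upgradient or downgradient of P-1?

upgradient

Differences from P-1: to P-2 (Δx, Δy, Δh) = (185, 130, +0.21); to P-3 = (225, 25, -0.08).
Determinant of the coordinate differences = 185·25 − 225·130 = -24625.
∂h/∂x = [(+0.21)·25 − (-0.08)·130] / -24625 = -0.0006355
∂h/∂y = [185·(-0.08) − 225·(+0.21)] / -24625 = +0.002520
Head at (581644, 5186606) = 76.92 + (-0.0006355)·(320) + (+0.002520)·(180) = 77.17 m.
That is higher than the 76.92 m at P-1, so the point is upgradient.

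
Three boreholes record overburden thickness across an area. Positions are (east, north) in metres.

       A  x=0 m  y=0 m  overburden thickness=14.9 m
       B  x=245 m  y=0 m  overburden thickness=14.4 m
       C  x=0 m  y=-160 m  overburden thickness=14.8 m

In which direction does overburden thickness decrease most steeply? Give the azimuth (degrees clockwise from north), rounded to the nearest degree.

107°

∂d/∂x = (14.4 − 14.9) / (245 − 0) = -0.002041
∂d/∂y = (14.8 − 14.9) / (-160 − 0) = +0.0006250
Steepest decrease is along −∇f: components (+0.002041 E, -0.0006250 N).
Azimuth = atan2(+0.002041, -0.0006250) = 107.0° ≈ 107°.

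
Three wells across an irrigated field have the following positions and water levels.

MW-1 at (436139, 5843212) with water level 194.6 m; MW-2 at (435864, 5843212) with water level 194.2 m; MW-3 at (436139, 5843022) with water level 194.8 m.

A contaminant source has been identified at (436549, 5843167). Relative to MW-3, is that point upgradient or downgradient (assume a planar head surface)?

upgradient

∂h/∂x = (194.2 − 194.6) / (435864 − 436139) = +0.001455
∂h/∂y = (194.8 − 194.6) / (5843022 − 5843212) = -0.001053
Head at (436549, 5843167) = 194.6 + (+0.001455)·(410) + (-0.001053)·(-45) = 195.24 m.
That is higher than the 194.8 m at MW-3, so the point is upgradient.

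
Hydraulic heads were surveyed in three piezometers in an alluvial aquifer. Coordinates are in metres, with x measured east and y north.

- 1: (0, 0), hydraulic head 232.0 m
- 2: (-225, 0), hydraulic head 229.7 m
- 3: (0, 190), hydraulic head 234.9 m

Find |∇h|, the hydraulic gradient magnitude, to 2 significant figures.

0.018

∂h/∂x = (229.7 − 232.0) / (-225 − 0) = +0.01022
∂h/∂y = (234.9 − 232.0) / (190 − 0) = +0.01526
|∇h| = √(0.01022² + 0.01526²) = 0.01837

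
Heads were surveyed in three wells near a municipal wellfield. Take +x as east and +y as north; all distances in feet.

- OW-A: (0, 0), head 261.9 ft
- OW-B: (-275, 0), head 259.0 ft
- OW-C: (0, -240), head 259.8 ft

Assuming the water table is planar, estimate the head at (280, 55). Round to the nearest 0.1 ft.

∂h/∂x = (259.0 − 261.9) / (-275 − 0) = +0.01055
∂h/∂y = (259.8 − 261.9) / (-240 − 0) = +0.008750
h(280, 55) = 261.9 + (+0.01055)·(280) + (+0.008750)·(55) = 261.9 +2.953 +0.481 = 265.334 ft.

265.3 ft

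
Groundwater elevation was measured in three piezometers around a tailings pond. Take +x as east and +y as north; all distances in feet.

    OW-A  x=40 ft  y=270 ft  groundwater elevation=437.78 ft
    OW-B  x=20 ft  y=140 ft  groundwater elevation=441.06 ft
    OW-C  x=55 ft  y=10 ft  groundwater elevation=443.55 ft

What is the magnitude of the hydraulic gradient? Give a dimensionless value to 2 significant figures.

Differences from OW-A: to OW-B (Δx, Δy, Δh) = (-20, -130, +3.28); to OW-C = (15, -260, +5.77).
Determinant of the coordinate differences = (-20)·(-260) − 15·(-130) = 7150.
∂h/∂x = [(+3.28)·(-260) − (+5.77)·(-130)] / 7150 = -0.01436
∂h/∂y = [(-20)·(+5.77) − 15·(+3.28)] / 7150 = -0.02302
|∇h| = √(-0.01436² + -0.02302²) = 0.02713

0.027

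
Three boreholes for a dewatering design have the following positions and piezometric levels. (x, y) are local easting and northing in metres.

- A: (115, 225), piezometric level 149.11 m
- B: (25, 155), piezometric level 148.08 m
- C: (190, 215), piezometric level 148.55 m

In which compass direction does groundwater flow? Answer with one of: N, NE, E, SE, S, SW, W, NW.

With h = a·x + b·y + c and A as origin, the differences give:
  (-90)·a + (-70)·b = -1.03
  75·a + (-10)·b = -0.56
Eliminate b (×(-10) and ×(-70), subtract): 6150·a = -28.900 → a = ∂h/∂x = -0.004699
Back-substitute: b = ∂h/∂y = +0.02076.
Flow = −∇h = (+0.004699 east, -0.02076 north), which points south.

S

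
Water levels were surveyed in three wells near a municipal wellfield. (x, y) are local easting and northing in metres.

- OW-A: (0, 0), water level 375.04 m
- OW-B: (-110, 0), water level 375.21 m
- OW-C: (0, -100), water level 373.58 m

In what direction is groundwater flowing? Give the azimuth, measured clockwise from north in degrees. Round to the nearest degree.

174°

∂h/∂x = (375.21 − 375.04) / (-110 − 0) = -0.001545
∂h/∂y = (373.58 − 375.04) / (-100 − 0) = +0.01460
Flow direction (−∇h) has components (+0.001545 E, -0.01460 N).
Azimuth = atan2(E, N) = atan2(+0.001545, -0.01460) = 174.0° ≈ 174°.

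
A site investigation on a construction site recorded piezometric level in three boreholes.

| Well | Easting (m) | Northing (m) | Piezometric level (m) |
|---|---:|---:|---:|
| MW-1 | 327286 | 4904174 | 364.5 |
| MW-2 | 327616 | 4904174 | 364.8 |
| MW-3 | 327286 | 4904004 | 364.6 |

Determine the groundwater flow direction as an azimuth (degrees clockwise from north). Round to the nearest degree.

303°

∂h/∂x = (364.8 − 364.5) / (327616 − 327286) = +0.0009091
∂h/∂y = (364.6 − 364.5) / (4904004 − 4904174) = -0.0005882
Flow direction (−∇h) has components (-0.0009091 E, +0.0005882 N).
Azimuth = atan2(E, N) = atan2(-0.0009091, +0.0005882) = 302.9° ≈ 303°.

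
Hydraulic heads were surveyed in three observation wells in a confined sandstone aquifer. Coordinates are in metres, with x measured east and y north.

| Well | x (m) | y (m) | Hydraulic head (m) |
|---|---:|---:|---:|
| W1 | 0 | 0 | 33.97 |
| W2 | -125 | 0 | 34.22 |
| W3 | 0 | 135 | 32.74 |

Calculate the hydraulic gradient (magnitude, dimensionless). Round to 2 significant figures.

∂h/∂x = (34.22 − 33.97) / (-125 − 0) = -0.002000
∂h/∂y = (32.74 − 33.97) / (135 − 0) = -0.009111
|∇h| = √(-0.002000² + -0.009111²) = 0.009328

0.0093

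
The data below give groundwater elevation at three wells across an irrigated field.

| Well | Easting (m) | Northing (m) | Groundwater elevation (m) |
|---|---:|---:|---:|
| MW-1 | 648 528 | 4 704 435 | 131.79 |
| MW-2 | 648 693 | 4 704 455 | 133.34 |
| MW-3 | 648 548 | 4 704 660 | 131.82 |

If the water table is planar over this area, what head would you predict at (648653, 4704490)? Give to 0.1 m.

With h = a·x + b·y + c and MW-1 as origin, the differences give:
  165·a + 20·b = +1.55
  20·a + 225·b = +0.03
Eliminate b (×225 and ×20, subtract): 36725·a = 348.150 → a = ∂h/∂x = +0.009480
Back-substitute: b = ∂h/∂y = -0.0007093.
h(648653, 4704490) = 131.79 + (+0.009480)·(125) + (-0.0007093)·(55) = 131.79 +1.185 -0.039 = 132.936 m.

132.9 m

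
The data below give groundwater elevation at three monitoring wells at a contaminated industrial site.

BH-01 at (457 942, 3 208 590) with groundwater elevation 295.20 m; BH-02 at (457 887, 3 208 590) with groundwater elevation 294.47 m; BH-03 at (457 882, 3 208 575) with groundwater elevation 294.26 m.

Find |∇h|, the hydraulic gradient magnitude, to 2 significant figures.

With h = a·x + b·y + c and BH-01 as origin, the differences give:
  (-55)·a + 0·b = -0.73
  (-60)·a + (-15)·b = -0.94
Eliminate b (×(-15) and ×0, subtract): 825·a = 10.950 → a = ∂h/∂x = +0.01327
Back-substitute: b = ∂h/∂y = +0.009576.
|∇h| = √(0.01327² + 0.009576²) = 0.01636

0.016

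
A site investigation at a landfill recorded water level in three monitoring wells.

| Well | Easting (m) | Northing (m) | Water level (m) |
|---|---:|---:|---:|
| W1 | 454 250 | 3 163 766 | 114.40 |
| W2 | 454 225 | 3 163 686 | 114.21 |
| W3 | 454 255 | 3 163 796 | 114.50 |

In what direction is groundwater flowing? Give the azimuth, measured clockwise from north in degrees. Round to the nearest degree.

124°

Differences from W1: to W2 (Δx, Δy, Δh) = (-25, -80, -0.19); to W3 = (5, 30, +0.10).
Determinant of the coordinate differences = (-25)·30 − 5·(-80) = -350.
∂h/∂x = [(-0.19)·30 − (+0.10)·(-80)] / -350 = -0.006571
∂h/∂y = [(-25)·(+0.10) − 5·(-0.19)] / -350 = +0.004429
Flow direction (−∇h) has components (+0.006571 E, -0.004429 N).
Azimuth = atan2(E, N) = atan2(+0.006571, -0.004429) = 124.0° ≈ 124°.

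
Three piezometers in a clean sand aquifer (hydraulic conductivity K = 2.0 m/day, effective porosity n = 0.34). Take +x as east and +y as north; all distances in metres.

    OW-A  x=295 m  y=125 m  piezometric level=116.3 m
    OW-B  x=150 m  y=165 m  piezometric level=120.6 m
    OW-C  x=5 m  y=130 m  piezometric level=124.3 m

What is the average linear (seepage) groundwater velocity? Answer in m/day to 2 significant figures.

Taking OW-A as reference: OW-B−OW-A = (-145, 40, +4.3); OW-C−OW-A = (-290, 5, +8.0).
Determinant of the coordinate differences = (-145)·5 − (-290)·40 = 10875.
∂h/∂x = [(+4.3)·5 − (+8.0)·40] / 10875 = -0.02745
∂h/∂y = [(-145)·(+8.0) − (-290)·(+4.3)] / 10875 = +0.008000
|∇h| = √(-0.02745² + 0.008000²) = 0.02859
Seepage velocity v = K·i/n = 2.0 × 0.02859 / 0.34 = 0.1682 m/day.

0.17 m/day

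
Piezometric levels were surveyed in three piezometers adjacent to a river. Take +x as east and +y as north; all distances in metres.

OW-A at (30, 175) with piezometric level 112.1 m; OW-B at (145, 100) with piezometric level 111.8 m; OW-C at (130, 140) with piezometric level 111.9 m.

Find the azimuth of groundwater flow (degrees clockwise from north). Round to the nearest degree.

147°

Differences from OW-A: to OW-B (Δx, Δy, Δh) = (115, -75, -0.3); to OW-C = (100, -35, -0.2).
Determinant of the coordinate differences = 115·(-35) − 100·(-75) = 3475.
∂h/∂x = [(-0.3)·(-35) − (-0.2)·(-75)] / 3475 = -0.001295
∂h/∂y = [115·(-0.2) − 100·(-0.3)] / 3475 = +0.002014
Flow direction (−∇h) has components (+0.001295 E, -0.002014 N).
Azimuth = atan2(E, N) = atan2(+0.001295, -0.002014) = 147.3° ≈ 147°.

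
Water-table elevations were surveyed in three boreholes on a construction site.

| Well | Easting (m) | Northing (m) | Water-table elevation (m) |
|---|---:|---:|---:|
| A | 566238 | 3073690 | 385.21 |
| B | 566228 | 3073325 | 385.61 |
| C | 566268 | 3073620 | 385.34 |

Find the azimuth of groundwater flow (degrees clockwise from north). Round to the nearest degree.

Differences from A: to B (Δx, Δy, Δh) = (-10, -365, +0.40); to C = (30, -70, +0.13).
Solve a·Δx + b·Δy = Δh: det = (-10)·(-70) − 30·(-365) = 11650.
∂h/∂x = [(+0.40)·(-70) − (+0.13)·(-365)] / 11650 = +0.001670
∂h/∂y = [(-10)·(+0.13) − 30·(+0.40)] / 11650 = -0.001142
Flow direction (−∇h) has components (-0.001670 E, +0.001142 N).
Azimuth = atan2(E, N) = atan2(-0.001670, +0.001142) = 304.4° ≈ 304°.

304°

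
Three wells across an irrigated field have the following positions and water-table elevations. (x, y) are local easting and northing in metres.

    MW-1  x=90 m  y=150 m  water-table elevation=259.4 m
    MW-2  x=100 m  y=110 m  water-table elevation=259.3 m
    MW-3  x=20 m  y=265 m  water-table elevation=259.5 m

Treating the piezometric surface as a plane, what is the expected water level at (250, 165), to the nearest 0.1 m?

Three-point gradient (reference MW-1): Δ to MW-2 = (10, -40, -0.1), Δ to MW-3 = (-70, 115, +0.1).
∂h/∂x = +0.004545, ∂h/∂y = +0.003636 (det = -1650).
h(250, 165) = 259.4 + (+0.004545)·(160) + (+0.003636)·(15) = 259.4 +0.727 +0.055 = 260.182 m.

260.2 m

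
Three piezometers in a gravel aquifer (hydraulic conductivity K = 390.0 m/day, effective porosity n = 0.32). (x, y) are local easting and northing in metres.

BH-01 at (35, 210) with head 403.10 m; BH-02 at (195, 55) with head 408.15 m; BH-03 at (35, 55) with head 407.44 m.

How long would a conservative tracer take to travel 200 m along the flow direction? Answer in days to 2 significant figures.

With h = a·x + b·y + c and BH-01 as origin, the differences give:
  160·a + (-155)·b = +5.05
  0·a + (-155)·b = +4.34
Eliminate b (×(-155) and ×(-155), subtract): -24800·a = -110.050 → a = ∂h/∂x = +0.004437
Back-substitute: b = ∂h/∂y = -0.02800.
|∇h| = √(0.004437² + -0.02800²) = 0.02835
Seepage velocity v = K·i/n = 390.0 × 0.02835 / 0.32 = 34.55 m/day.
t = 200 / 34.55 = 5.789 days.

5.8 days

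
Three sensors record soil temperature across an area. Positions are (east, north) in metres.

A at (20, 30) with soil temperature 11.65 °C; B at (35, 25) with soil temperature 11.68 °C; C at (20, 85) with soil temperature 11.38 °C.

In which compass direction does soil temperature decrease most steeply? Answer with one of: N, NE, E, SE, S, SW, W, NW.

Taking A as reference: B−A = (15, -5, +0.03); C−A = (0, 55, -0.27).
Solve a·Δx + b·Δy = ΔT: det = 15·55 − 0·(-5) = 825.
∂T/∂x = [(+0.03)·55 − (-0.27)·(-5)] / 825 = +0.0003636
∂T/∂y = [15·(-0.27) − 0·(+0.03)] / 825 = -0.004909
Steepest decrease is along −∇f = (-0.0003636 E, +0.004909 N) → north.

N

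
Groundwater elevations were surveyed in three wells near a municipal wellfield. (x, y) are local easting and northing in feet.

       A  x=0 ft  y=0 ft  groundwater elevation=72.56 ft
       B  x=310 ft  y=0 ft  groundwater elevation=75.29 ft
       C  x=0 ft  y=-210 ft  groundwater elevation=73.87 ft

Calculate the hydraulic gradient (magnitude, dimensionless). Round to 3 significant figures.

0.0108

∂h/∂x = (75.29 − 72.56) / (310 − 0) = +0.008806
∂h/∂y = (73.87 − 72.56) / (-210 − 0) = -0.006238
|∇h| = √(0.008806² + -0.006238²) = 0.01079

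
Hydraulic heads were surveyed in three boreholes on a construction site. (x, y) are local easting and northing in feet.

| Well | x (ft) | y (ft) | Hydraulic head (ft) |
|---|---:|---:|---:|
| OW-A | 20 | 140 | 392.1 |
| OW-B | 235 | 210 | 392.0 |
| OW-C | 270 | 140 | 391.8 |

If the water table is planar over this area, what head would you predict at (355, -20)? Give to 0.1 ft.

391.3 ft

With h = a·x + b·y + c and OW-A as origin, the differences give:
  215·a + 70·b = -0.1
  250·a + 0·b = -0.3
Eliminate b (×0 and ×70, subtract): -17500·a = 21.00 → a = ∂h/∂x = -0.001200
Back-substitute: b = ∂h/∂y = +0.002257.
h(355, -20) = 392.1 + (-0.001200)·(335) + (+0.002257)·(-160) = 392.1 -0.402 -0.361 = 391.337 ft.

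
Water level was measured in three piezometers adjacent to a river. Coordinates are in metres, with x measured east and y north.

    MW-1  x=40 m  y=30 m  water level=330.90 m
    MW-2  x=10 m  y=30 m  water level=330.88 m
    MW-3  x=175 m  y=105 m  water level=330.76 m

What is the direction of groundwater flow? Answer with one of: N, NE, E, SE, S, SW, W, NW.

With h = a·x + b·y + c and MW-1 as origin, the differences give:
  (-30)·a + 0·b = -0.02
  135·a + 75·b = -0.14
Eliminate b (×75 and ×0, subtract): -2250·a = -1.500 → a = ∂h/∂x = +0.0006667
Back-substitute: b = ∂h/∂y = -0.003067.
Flow = −∇h = (-0.0006667 east, +0.003067 north), which points north.

N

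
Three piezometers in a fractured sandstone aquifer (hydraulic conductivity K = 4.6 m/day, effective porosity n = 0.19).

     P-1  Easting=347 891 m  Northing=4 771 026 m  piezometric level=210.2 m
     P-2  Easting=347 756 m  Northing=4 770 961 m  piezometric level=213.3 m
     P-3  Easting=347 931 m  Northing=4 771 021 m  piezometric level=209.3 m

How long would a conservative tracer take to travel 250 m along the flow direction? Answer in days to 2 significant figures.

Taking P-1 as reference: P-2−P-1 = (-135, -65, +3.1); P-3−P-1 = (40, -5, -0.9).
Determinant of the coordinate differences = (-135)·(-5) − 40·(-65) = 3275.
∂h/∂x = [(+3.1)·(-5) − (-0.9)·(-65)] / 3275 = -0.02260
∂h/∂y = [(-135)·(-0.9) − 40·(+3.1)] / 3275 = -0.0007634
|∇h| = √(-0.02260² + -0.0007634²) = 0.02261
Seepage velocity v = K·i/n = 4.6 × 0.02261 / 0.19 = 0.5474 m/day.
t = 250 / 0.5474 = 456.7 days.

460 days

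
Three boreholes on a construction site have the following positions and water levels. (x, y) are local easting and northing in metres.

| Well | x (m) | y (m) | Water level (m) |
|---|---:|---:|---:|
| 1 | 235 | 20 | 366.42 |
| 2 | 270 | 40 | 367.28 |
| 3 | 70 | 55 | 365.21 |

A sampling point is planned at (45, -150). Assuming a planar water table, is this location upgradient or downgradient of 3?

With h = a·x + b·y + c and 1 as origin, the differences give:
  35·a + 20·b = +0.86
  (-165)·a + 35·b = -1.21
Eliminate b (×35 and ×20, subtract): 4525·a = 54.300 → a = ∂h/∂x = +0.01200
Back-substitute: b = ∂h/∂y = +0.02200.
Head at (45, -150) = 366.42 + (+0.01200)·(-190) + (+0.02200)·(-170) = 360.40 m.
That is lower than the 365.21 m at 3, so the point is downgradient.

downgradient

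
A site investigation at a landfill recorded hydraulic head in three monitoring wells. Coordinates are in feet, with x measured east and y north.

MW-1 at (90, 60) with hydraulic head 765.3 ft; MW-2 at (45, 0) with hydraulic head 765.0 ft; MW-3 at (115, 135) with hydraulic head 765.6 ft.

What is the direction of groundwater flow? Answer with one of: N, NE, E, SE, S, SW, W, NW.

SW

Taking MW-1 as reference: MW-2−MW-1 = (-45, -60, -0.3); MW-3−MW-1 = (25, 75, +0.3).
Determinant of the coordinate differences = (-45)·75 − 25·(-60) = -1875.
∂h/∂x = [(-0.3)·75 − (+0.3)·(-60)] / -1875 = +0.002400
∂h/∂y = [(-45)·(+0.3) − 25·(-0.3)] / -1875 = +0.003200
Flow = −∇h = (-0.002400 east, -0.003200 north), which points southwest.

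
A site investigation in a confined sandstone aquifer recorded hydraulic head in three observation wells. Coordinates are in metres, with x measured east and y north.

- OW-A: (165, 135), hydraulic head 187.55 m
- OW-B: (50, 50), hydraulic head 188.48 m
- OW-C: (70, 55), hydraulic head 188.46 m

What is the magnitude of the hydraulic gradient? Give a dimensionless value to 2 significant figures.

Three-point gradient (reference OW-A): Δ to OW-B = (-115, -85, +0.93), Δ to OW-C = (-95, -80, +0.91).
∂h/∂x = +0.002622, ∂h/∂y = -0.01449 (det = 1125).
|∇h| = √(0.002622² + -0.01449²) = 0.01473

0.015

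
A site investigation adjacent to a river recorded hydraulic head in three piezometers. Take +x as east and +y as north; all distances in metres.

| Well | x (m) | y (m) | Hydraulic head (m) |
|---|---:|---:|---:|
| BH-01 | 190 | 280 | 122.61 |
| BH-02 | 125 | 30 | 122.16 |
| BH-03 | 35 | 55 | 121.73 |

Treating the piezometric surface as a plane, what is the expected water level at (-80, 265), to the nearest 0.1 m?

121.3 m

Differences from BH-01: to BH-02 (Δx, Δy, Δh) = (-65, -250, -0.45); to BH-03 = (-155, -225, -0.88).
Solve a·Δx + b·Δy = Δh: det = (-65)·(-225) − (-155)·(-250) = -24125.
∂h/∂x = [(-0.45)·(-225) − (-0.88)·(-250)] / -24125 = +0.004922
∂h/∂y = [(-65)·(-0.88) − (-155)·(-0.45)] / -24125 = +0.0005202
h(-80, 265) = 122.61 + (+0.004922)·(-270) + (+0.0005202)·(-15) = 122.61 -1.329 -0.008 = 121.273 m.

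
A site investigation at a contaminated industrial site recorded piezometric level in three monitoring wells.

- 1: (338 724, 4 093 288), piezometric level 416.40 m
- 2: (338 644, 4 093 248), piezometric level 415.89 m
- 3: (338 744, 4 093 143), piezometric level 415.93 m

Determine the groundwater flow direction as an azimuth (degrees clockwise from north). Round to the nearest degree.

Three-point gradient (reference 1): Δ to 2 = (-80, -40, -0.51), Δ to 3 = (20, -145, -0.47).
∂h/∂x = +0.004448, ∂h/∂y = +0.003855 (det = 12400).
Flow direction (−∇h) has components (-0.004448 E, -0.003855 N).
Azimuth = atan2(E, N) = atan2(-0.004448, -0.003855) = 229.1° ≈ 229°.

229°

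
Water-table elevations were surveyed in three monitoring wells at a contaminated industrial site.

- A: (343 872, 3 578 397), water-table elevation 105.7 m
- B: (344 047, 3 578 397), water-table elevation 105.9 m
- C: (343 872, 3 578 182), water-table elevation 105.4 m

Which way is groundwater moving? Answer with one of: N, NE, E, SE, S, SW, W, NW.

∂h/∂x = (105.9 − 105.7) / (344047 − 343872) = +0.001143
∂h/∂y = (105.4 − 105.7) / (3578182 − 3578397) = +0.001395
Flow = −∇h = (-0.001143 east, -0.001395 north), which points southwest.

SW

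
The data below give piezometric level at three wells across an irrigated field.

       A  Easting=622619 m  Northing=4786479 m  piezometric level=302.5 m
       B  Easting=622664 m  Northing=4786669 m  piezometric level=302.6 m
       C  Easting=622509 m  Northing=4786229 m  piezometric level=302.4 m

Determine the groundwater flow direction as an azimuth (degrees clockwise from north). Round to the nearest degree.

137°

With h = a·x + b·y + c and A as origin, the differences give:
  45·a + 190·b = +0.1
  (-110)·a + (-250)·b = -0.1
Eliminate b (×(-250) and ×190, subtract): 9650·a = -6.00 → a = ∂h/∂x = -0.0006218
Back-substitute: b = ∂h/∂y = +0.0006736.
Flow direction (−∇h) has components (+0.0006218 E, -0.0006736 N).
Azimuth = atan2(E, N) = atan2(+0.0006218, -0.0006736) = 137.3° ≈ 137°.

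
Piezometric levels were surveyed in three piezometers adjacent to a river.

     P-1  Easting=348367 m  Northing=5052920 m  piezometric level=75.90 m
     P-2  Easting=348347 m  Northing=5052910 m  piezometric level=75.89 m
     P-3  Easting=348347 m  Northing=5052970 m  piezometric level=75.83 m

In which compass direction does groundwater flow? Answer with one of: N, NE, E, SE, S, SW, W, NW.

With h = a·x + b·y + c and P-1 as origin, the differences give:
  (-20)·a + (-10)·b = -0.01
  (-20)·a + 50·b = -0.07
Eliminate b (×50 and ×(-10), subtract): -1200·a = -1.200 → a = ∂h/∂x = +0.001000
Back-substitute: b = ∂h/∂y = -0.001000.
Flow = −∇h = (-0.001000 east, +0.001000 north), which points northwest.

NW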